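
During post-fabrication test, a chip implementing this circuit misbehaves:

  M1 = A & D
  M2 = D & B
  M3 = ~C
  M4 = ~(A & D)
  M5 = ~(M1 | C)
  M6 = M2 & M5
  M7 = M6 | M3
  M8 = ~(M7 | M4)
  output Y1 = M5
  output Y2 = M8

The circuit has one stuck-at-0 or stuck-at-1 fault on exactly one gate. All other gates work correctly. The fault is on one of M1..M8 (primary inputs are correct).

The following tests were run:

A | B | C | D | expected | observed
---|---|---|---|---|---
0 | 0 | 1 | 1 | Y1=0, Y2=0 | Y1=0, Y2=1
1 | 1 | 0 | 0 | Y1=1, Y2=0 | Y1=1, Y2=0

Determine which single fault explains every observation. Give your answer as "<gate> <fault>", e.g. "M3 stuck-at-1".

M4 stuck-at-0

Fault-free values for test 1 (A=0, B=0, C=1, D=1): M1=0, M2=0, M3=0, M4=1, M5=0, M6=0, M7=0, M8=0, giving Y1=0, Y2=0. Observed Y1=0, Y2=1.
Test 1: faults giving observed Y1=0, Y2=1 are {M4 stuck-at-0, M8 stuck-at-1}.
Test 2 (A=1, B=1, C=0, D=0): fault-free M1=0, M2=0, M3=1, M4=1, M5=1, M6=0, M7=1, M8=0 → Y1=1, Y2=0; observed Y1=1, Y2=0. Eliminates M8 stuck-at-1.
Only M4 stuck-at-0 is consistent with every test.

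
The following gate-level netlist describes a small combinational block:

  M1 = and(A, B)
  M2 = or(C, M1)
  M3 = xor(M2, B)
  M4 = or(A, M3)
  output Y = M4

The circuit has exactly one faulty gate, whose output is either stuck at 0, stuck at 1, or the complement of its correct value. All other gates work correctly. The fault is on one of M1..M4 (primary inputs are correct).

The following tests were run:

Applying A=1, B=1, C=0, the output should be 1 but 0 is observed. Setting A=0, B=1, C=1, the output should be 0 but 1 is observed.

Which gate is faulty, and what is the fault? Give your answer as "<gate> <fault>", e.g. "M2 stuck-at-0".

Fault-free values for test 1 (A=1, B=1, C=0): M1=1, M2=1, M3=0, M4=1, giving Y=1. Observed 0.
Test 1: faults giving observed 0 are {M4 stuck-at-0, M4 inverted output}.
Test 2 (A=0, B=1, C=1): fault-free M1=0, M2=1, M3=0, M4=0 → 0; observed 1. Eliminates M4 stuck-at-0.
Only M4 inverted output is consistent with every test.

M4 inverted output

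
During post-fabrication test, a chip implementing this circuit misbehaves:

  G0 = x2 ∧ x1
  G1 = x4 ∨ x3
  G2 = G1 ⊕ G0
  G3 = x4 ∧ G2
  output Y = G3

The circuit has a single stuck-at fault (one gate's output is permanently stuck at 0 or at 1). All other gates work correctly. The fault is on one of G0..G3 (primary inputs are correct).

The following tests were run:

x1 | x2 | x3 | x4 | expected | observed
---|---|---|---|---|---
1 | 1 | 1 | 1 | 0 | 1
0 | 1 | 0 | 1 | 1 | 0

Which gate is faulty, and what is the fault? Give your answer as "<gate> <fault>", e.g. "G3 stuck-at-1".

Fault-free values for test 1 (x1=1, x2=1, x3=1, x4=1): G0=1, G1=1, G2=0, G3=0, giving Y=0. Observed 1.
Test 1: faults giving observed 1 are {G0 stuck-at-0, G1 stuck-at-0, G2 stuck-at-1, G3 stuck-at-1}.
Test 2 (x1=0, x2=1, x3=0, x4=1): fault-free G0=0, G1=1, G2=1, G3=1 → 1; observed 0. Eliminates G0 stuck-at-0, G2 stuck-at-1, G3 stuck-at-1.
Only G1 stuck-at-0 is consistent with every test.

G1 stuck-at-0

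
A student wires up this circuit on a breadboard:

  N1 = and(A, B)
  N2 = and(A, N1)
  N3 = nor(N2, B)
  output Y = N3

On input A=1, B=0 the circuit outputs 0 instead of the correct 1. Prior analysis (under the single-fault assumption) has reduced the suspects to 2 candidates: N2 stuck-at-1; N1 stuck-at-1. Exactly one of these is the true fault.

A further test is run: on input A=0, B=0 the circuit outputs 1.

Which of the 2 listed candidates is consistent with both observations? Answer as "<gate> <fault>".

Evaluate each candidate on input A=0, B=0:
  N2 stuck-at-1: N1=0, N2=1 [stuck-at-1], N3=0 → 0 — eliminated
  N1 stuck-at-1: N1=1 [stuck-at-1], N2=0, N3=1 → 1 — matches
Only N1 stuck-at-1 reproduces the observed 1.

N1 stuck-at-1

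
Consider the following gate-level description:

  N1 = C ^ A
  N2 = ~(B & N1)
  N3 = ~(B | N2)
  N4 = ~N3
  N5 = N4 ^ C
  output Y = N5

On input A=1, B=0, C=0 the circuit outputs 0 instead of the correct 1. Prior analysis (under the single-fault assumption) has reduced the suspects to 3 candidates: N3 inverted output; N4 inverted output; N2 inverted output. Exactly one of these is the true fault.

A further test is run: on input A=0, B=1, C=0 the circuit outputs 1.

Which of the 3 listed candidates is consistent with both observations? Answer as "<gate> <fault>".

Evaluate each candidate on input A=0, B=1, C=0:
  N3 inverted output: N1=0, N2=1, N3=1 [inverted output], N4=0, N5=0 → 0 — eliminated
  N4 inverted output: N1=0, N2=1, N3=0, N4=0 [inverted output], N5=0 → 0 — eliminated
  N2 inverted output: N1=0, N2=0 [inverted output], N3=0, N4=1, N5=1 → 1 — matches
Only N2 inverted output reproduces the observed 1.

N2 inverted output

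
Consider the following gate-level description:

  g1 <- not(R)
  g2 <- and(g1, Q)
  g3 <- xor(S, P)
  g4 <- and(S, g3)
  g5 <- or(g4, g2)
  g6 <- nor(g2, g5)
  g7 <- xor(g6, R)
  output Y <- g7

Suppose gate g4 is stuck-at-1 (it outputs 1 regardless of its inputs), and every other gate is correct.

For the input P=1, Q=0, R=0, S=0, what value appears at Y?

0

Propagate with g4 forced: g1=1, g2=0, g3=1, g4=1 [stuck-at-1], g5=1, g6=0, g7=0.
So Y = 0. (Without the fault it would be 1.)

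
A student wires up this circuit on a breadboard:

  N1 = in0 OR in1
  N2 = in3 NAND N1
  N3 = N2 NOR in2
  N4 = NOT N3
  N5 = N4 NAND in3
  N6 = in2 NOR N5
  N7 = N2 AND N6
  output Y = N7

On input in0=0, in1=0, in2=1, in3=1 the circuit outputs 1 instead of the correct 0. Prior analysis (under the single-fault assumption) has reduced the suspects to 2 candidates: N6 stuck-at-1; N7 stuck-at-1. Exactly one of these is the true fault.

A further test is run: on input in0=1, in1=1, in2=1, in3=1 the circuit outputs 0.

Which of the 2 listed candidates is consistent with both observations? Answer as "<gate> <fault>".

Evaluate each candidate on input in0=1, in1=1, in2=1, in3=1:
  N6 stuck-at-1: N1=1, N2=0, N3=0, N4=1, N5=0, N6=1 [stuck-at-1], N7=0 → 0 — matches
  N7 stuck-at-1: N1=1, N2=0, N3=0, N4=1, N5=0, N6=0, N7=1 [stuck-at-1] → 1 — eliminated
Only N6 stuck-at-1 reproduces the observed 0.

N6 stuck-at-1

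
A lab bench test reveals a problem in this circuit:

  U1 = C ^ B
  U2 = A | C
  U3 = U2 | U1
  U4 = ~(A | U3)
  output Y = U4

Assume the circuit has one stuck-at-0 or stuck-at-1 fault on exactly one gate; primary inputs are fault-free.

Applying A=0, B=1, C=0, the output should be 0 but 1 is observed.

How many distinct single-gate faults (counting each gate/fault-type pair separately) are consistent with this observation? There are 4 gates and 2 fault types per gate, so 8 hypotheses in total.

Fault-free: U1=1, U2=0, U3=1, U4=0 → 0. Observed 1.
  U1 stuck-at-0: output 1 ✓
  U1 stuck-at-1: output 0 ✗
  U2 stuck-at-0: output 0 ✗
  U2 stuck-at-1: output 0 ✗
  U3 stuck-at-0: output 1 ✓
  U3 stuck-at-1: output 0 ✗
  U4 stuck-at-0: output 0 ✗
  U4 stuck-at-1: output 1 ✓
Consistent faults: {U1 stuck-at-0, U3 stuck-at-0, U4 stuck-at-1} — 3 in all.

3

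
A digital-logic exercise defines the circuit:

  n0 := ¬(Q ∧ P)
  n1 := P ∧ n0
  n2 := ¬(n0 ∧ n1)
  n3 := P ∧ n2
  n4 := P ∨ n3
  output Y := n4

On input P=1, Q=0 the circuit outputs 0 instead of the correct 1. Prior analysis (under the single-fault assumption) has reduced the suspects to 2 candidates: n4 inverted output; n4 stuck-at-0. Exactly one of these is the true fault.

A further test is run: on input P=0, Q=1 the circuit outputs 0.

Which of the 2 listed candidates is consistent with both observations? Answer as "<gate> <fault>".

Evaluate each candidate on input P=0, Q=1:
  n4 inverted output: n0=1, n1=0, n2=1, n3=0, n4=1 [inverted output] → 1 — eliminated
  n4 stuck-at-0: n0=1, n1=0, n2=1, n3=0, n4=0 [stuck-at-0] → 0 — matches
Only n4 stuck-at-0 reproduces the observed 0.

n4 stuck-at-0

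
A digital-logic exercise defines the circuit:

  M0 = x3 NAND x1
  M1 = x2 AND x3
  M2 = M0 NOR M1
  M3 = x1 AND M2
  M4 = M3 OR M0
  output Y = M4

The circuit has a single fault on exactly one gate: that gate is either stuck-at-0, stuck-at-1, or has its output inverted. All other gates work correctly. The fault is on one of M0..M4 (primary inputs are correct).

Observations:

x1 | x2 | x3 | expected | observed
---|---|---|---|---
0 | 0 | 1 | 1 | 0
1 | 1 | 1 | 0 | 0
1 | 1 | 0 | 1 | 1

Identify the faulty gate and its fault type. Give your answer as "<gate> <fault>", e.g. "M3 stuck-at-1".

M0 stuck-at-0

Fault-free values for test 1 (x1=0, x2=0, x3=1): M0=1, M1=0, M2=0, M3=0, M4=1, giving Y=1. Observed 0.
Test 1: faults giving observed 0 are {M0 stuck-at-0, M0 inverted output, M4 stuck-at-0, M4 inverted output}.
Test 2 (x1=1, x2=1, x3=1): fault-free M0=0, M1=1, M2=0, M3=0, M4=0 → 0; observed 0. Eliminates M0 inverted output, M4 inverted output.
Test 3 (x1=1, x2=1, x3=0): fault-free M0=1, M1=0, M2=0, M3=0, M4=1 → 1; observed 1. Eliminates M4 stuck-at-0.
Only M0 stuck-at-0 is consistent with every test.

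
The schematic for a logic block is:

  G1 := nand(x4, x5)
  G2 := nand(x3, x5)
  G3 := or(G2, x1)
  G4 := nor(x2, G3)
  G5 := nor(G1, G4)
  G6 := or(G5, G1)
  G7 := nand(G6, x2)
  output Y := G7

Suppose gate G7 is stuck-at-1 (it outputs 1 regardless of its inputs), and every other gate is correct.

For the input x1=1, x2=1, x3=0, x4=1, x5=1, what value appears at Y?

1

Propagate with G7 forced: G1=0, G2=1, G3=1, G4=0, G5=1, G6=1, G7=1 [stuck-at-1].
So Y = 1. (Without the fault it would be 0.)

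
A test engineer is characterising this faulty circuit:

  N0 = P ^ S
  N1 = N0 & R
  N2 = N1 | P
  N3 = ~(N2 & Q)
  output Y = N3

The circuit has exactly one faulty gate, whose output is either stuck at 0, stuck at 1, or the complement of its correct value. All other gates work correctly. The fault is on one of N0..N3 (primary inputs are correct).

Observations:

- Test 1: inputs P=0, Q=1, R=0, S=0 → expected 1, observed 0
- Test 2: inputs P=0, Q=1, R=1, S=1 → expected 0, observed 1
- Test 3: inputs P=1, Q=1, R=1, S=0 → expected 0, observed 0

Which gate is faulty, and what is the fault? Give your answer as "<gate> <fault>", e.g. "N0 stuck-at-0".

Fault-free values for test 1 (P=0, Q=1, R=0, S=0): N0=0, N1=0, N2=0, N3=1, giving Y=1. Observed 0.
Test 1: faults giving observed 0 are {N1 stuck-at-1, N1 inverted output, N2 stuck-at-1, N2 inverted output, N3 stuck-at-0, N3 inverted output}.
Test 2 (P=0, Q=1, R=1, S=1): fault-free N0=1, N1=1, N2=1, N3=0 → 0; observed 1. Eliminates N1 stuck-at-1, N2 stuck-at-1, N3 stuck-at-0.
Test 3 (P=1, Q=1, R=1, S=0): fault-free N0=1, N1=1, N2=1, N3=0 → 0; observed 0. Eliminates N2 inverted output, N3 inverted output.
Only N1 inverted output is consistent with every test.

N1 inverted output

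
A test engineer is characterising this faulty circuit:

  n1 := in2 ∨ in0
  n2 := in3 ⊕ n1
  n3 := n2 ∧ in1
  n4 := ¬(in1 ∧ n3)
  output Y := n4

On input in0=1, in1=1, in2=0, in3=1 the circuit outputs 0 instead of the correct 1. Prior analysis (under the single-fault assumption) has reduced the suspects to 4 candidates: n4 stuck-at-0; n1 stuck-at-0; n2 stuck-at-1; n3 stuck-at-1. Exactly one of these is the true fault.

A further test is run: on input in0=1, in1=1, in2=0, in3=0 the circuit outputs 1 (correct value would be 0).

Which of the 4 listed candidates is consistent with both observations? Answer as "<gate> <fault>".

Evaluate each candidate on input in0=1, in1=1, in2=0, in3=0:
  n4 stuck-at-0: n1=1, n2=1, n3=1, n4=0 [stuck-at-0] → 0 — eliminated
  n1 stuck-at-0: n1=0 [stuck-at-0], n2=0, n3=0, n4=1 → 1 — matches
  n2 stuck-at-1: n1=1, n2=1 [stuck-at-1], n3=1, n4=0 → 0 — eliminated
  n3 stuck-at-1: n1=1, n2=1, n3=1 [stuck-at-1], n4=0 → 0 — eliminated
Only n1 stuck-at-0 reproduces the observed 1.

n1 stuck-at-0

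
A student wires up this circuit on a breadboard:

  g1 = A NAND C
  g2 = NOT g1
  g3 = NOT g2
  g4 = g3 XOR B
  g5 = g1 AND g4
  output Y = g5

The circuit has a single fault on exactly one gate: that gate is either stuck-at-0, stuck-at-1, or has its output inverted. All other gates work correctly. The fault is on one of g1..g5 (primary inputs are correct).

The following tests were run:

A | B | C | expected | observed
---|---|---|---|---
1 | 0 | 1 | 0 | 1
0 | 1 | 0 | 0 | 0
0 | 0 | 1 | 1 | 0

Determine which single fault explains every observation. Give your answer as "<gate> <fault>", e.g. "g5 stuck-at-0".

g1 inverted output

Fault-free values for test 1 (A=1, B=0, C=1): g1=0, g2=1, g3=0, g4=0, g5=0, giving Y=0. Observed 1.
Test 1: faults giving observed 1 are {g1 stuck-at-1, g1 inverted output, g5 stuck-at-1, g5 inverted output}.
Test 2 (A=0, B=1, C=0): fault-free g1=1, g2=0, g3=1, g4=0, g5=0 → 0; observed 0. Eliminates g5 stuck-at-1, g5 inverted output.
Test 3 (A=0, B=0, C=1): fault-free g1=1, g2=0, g3=1, g4=1, g5=1 → 1; observed 0. Eliminates g1 stuck-at-1.
Only g1 inverted output is consistent with every test.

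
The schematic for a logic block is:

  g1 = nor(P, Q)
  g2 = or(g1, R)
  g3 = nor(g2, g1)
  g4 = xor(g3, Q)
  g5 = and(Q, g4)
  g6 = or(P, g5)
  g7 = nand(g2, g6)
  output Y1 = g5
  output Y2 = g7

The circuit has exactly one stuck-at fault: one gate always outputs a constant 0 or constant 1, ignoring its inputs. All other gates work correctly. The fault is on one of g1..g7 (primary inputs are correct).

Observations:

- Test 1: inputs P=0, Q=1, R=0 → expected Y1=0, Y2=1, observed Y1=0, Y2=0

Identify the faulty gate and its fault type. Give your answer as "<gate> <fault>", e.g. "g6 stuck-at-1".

Fault-free values for test 1 (P=0, Q=1, R=0): g1=0, g2=0, g3=1, g4=0, g5=0, g6=0, g7=1, giving Y1=0, Y2=1. Observed Y1=0, Y2=0.
Test 1: faults giving observed Y1=0, Y2=0 are {g7 stuck-at-0}.
Only g7 stuck-at-0 is consistent with every test.

g7 stuck-at-0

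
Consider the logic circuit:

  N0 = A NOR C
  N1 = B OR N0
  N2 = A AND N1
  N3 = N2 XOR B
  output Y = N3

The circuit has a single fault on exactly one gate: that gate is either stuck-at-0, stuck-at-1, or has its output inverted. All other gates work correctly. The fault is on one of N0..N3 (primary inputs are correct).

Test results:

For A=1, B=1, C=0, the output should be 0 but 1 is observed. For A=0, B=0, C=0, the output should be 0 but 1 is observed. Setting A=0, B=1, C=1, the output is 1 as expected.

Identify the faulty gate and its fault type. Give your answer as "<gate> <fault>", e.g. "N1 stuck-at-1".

Fault-free values for test 1 (A=1, B=1, C=0): N0=0, N1=1, N2=1, N3=0, giving Y=0. Observed 1.
Test 1: faults giving observed 1 are {N1 stuck-at-0, N1 inverted output, N2 stuck-at-0, N2 inverted output, N3 stuck-at-1, N3 inverted output}.
Test 2 (A=0, B=0, C=0): fault-free N0=1, N1=1, N2=0, N3=0 → 0; observed 1. Eliminates N1 stuck-at-0, N1 inverted output, N2 stuck-at-0.
Test 3 (A=0, B=1, C=1): fault-free N0=0, N1=1, N2=0, N3=1 → 1; observed 1. Eliminates N2 inverted output, N3 inverted output.
Only N3 stuck-at-1 is consistent with every test.

N3 stuck-at-1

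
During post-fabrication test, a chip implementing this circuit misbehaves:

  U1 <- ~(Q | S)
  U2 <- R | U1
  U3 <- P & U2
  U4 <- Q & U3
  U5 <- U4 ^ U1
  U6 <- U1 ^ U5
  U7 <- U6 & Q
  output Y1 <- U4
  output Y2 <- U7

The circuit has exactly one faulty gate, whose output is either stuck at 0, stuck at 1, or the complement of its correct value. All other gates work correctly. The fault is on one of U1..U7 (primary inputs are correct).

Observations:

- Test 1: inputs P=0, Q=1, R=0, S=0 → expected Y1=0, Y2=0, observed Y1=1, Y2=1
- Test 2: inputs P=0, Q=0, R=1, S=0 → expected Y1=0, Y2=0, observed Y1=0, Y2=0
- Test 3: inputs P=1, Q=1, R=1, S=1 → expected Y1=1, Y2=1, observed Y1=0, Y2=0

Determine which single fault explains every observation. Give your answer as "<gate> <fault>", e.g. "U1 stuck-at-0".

U3 inverted output

Fault-free values for test 1 (P=0, Q=1, R=0, S=0): U1=0, U2=0, U3=0, U4=0, U5=0, U6=0, U7=0, giving Y1=0, Y2=0. Observed Y1=1, Y2=1.
Test 1: faults giving observed Y1=1, Y2=1 are {U3 stuck-at-1, U3 inverted output, U4 stuck-at-1, U4 inverted output}.
Test 2 (P=0, Q=0, R=1, S=0): fault-free U1=1, U2=1, U3=0, U4=0, U5=1, U6=0, U7=0 → Y1=0, Y2=0; observed Y1=0, Y2=0. Eliminates U4 stuck-at-1, U4 inverted output.
Test 3 (P=1, Q=1, R=1, S=1): fault-free U1=0, U2=1, U3=1, U4=1, U5=1, U6=1, U7=1 → Y1=1, Y2=1; observed Y1=0, Y2=0. Eliminates U3 stuck-at-1.
Only U3 inverted output is consistent with every test.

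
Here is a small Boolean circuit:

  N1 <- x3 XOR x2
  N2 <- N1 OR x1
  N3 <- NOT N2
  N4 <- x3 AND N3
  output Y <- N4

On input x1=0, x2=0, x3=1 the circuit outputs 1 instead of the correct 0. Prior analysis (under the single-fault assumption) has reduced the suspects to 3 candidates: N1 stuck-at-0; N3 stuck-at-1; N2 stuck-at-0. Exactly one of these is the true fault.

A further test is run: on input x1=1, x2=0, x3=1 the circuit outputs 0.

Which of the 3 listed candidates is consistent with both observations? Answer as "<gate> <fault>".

N1 stuck-at-0

Evaluate each candidate on input x1=1, x2=0, x3=1:
  N1 stuck-at-0: N1=0 [stuck-at-0], N2=1, N3=0, N4=0 → 0 — matches
  N3 stuck-at-1: N1=1, N2=1, N3=1 [stuck-at-1], N4=1 → 1 — eliminated
  N2 stuck-at-0: N1=1, N2=0 [stuck-at-0], N3=1, N4=1 → 1 — eliminated
Only N1 stuck-at-0 reproduces the observed 0.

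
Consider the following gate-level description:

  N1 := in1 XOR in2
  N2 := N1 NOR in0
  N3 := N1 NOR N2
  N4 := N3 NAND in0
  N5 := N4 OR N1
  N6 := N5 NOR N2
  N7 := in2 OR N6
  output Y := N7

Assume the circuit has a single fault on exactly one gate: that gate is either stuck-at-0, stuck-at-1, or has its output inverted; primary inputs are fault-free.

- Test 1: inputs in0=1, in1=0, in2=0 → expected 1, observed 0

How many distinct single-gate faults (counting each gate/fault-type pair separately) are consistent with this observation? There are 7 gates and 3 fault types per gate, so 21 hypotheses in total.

14

Fault-free: N1=0, N2=0, N3=1, N4=0, N5=0, N6=1, N7=1 → 1. Observed 0.
  N1: stuck-at-1, inverted output ✓; others ✗
  N2: stuck-at-1, inverted output ✓; others ✗
  N3: stuck-at-0, inverted output ✓; others ✗
  N4: stuck-at-1, inverted output ✓; others ✗
  N5: stuck-at-1, inverted output ✓; others ✗
  N6: stuck-at-0, inverted output ✓; others ✗
  N7: stuck-at-0, inverted output ✓; others ✗
Consistent faults: {N1 stuck-at-1, N1 inverted output, N2 stuck-at-1, N2 inverted output, N3 stuck-at-0, N3 inverted output, N4 stuck-at-1, N4 inverted output, N5 stuck-at-1, N5 inverted output, N6 stuck-at-0, N6 inverted output, N7 stuck-at-0, N7 inverted output} — 14 in all.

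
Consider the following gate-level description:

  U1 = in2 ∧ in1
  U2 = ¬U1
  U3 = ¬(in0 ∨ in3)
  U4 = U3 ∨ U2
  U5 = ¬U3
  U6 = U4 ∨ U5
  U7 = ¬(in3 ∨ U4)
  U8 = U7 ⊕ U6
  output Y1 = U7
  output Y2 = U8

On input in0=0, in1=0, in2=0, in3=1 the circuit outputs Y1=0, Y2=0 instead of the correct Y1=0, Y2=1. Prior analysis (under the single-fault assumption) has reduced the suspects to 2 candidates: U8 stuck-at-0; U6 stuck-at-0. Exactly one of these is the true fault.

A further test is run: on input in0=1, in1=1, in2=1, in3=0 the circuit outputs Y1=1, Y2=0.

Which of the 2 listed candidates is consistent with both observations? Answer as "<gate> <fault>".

Evaluate each candidate on input in0=1, in1=1, in2=1, in3=0:
  U8 stuck-at-0: U1=1, U2=0, U3=0, U4=0, U5=1, U6=1, U7=1, U8=0 [stuck-at-0] → Y1=1, Y2=0 — matches
  U6 stuck-at-0: U1=1, U2=0, U3=0, U4=0, U5=1, U6=0 [stuck-at-0], U7=1, U8=1 → Y1=1, Y2=1 — eliminated
Only U8 stuck-at-0 reproduces the observed Y1=1, Y2=0.

U8 stuck-at-0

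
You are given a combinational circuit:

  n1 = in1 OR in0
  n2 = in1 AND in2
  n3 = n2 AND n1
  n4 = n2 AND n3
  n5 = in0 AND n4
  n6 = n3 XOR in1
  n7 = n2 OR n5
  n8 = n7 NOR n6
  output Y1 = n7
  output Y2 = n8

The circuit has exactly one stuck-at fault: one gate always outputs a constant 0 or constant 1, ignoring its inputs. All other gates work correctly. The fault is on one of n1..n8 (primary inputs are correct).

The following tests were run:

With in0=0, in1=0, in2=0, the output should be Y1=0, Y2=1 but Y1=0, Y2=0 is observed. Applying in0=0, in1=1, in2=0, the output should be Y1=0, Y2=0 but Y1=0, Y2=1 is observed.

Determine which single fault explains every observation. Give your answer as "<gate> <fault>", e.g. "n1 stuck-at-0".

Fault-free values for test 1 (in0=0, in1=0, in2=0): n1=0, n2=0, n3=0, n4=0, n5=0, n6=0, n7=0, n8=1, giving Y1=0, Y2=1. Observed Y1=0, Y2=0.
Test 1: faults giving observed Y1=0, Y2=0 are {n3 stuck-at-1, n6 stuck-at-1, n8 stuck-at-0}.
Test 2 (in0=0, in1=1, in2=0): fault-free n1=1, n2=0, n3=0, n4=0, n5=0, n6=1, n7=0, n8=0 → Y1=0, Y2=0; observed Y1=0, Y2=1. Eliminates n6 stuck-at-1, n8 stuck-at-0.
Only n3 stuck-at-1 is consistent with every test.

n3 stuck-at-1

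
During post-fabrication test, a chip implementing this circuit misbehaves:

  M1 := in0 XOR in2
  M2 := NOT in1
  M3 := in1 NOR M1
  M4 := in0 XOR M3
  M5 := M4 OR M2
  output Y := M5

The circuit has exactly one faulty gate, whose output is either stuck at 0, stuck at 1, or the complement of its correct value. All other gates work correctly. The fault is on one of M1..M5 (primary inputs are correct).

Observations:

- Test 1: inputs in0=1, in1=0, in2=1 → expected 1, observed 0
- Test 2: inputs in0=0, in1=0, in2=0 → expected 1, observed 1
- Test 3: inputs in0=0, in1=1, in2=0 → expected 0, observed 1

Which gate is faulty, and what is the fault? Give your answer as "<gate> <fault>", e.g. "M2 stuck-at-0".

Fault-free values for test 1 (in0=1, in1=0, in2=1): M1=0, M2=1, M3=1, M4=0, M5=1, giving Y=1. Observed 0.
Test 1: faults giving observed 0 are {M2 stuck-at-0, M2 inverted output, M5 stuck-at-0, M5 inverted output}.
Test 2 (in0=0, in1=0, in2=0): fault-free M1=0, M2=1, M3=1, M4=1, M5=1 → 1; observed 1. Eliminates M5 stuck-at-0, M5 inverted output.
Test 3 (in0=0, in1=1, in2=0): fault-free M1=0, M2=0, M3=0, M4=0, M5=0 → 0; observed 1. Eliminates M2 stuck-at-0.
Only M2 inverted output is consistent with every test.

M2 inverted output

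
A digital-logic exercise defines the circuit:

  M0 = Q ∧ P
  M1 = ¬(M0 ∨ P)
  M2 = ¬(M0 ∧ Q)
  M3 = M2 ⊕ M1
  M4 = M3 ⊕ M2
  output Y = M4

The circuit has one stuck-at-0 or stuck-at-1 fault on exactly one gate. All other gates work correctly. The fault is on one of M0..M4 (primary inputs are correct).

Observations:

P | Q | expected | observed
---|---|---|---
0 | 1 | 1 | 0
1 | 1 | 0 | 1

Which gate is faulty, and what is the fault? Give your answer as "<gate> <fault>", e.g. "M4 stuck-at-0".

Fault-free values for test 1 (P=0, Q=1): M0=0, M1=1, M2=1, M3=0, M4=1, giving Y=1. Observed 0.
Test 1: faults giving observed 0 are {M0 stuck-at-1, M1 stuck-at-0, M3 stuck-at-1, M4 stuck-at-0}.
Test 2 (P=1, Q=1): fault-free M0=1, M1=0, M2=0, M3=0, M4=0 → 0; observed 1. Eliminates M0 stuck-at-1, M1 stuck-at-0, M4 stuck-at-0.
Only M3 stuck-at-1 is consistent with every test.

M3 stuck-at-1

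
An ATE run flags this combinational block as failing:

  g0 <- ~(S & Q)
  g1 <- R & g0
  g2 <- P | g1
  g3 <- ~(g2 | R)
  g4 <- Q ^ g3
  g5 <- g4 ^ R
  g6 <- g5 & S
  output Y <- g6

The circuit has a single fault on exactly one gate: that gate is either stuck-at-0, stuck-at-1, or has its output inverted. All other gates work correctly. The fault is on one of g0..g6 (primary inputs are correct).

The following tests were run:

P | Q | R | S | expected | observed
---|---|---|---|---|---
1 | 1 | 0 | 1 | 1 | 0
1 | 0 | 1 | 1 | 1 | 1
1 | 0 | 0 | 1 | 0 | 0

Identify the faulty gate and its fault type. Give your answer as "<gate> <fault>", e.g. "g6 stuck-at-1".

Fault-free values for test 1 (P=1, Q=1, R=0, S=1): g0=0, g1=0, g2=1, g3=0, g4=1, g5=1, g6=1, giving Y=1. Observed 0.
Test 1: faults giving observed 0 are {g2 stuck-at-0, g2 inverted output, g3 stuck-at-1, g3 inverted output, g4 stuck-at-0, g4 inverted output, g5 stuck-at-0, g5 inverted output, g6 stuck-at-0, g6 inverted output}.
Test 2 (P=1, Q=0, R=1, S=1): fault-free g0=1, g1=1, g2=1, g3=0, g4=0, g5=1, g6=1 → 1; observed 1. Eliminates g3 stuck-at-1, g3 inverted output, g4 inverted output, g5 stuck-at-0, g5 inverted output, g6 stuck-at-0, g6 inverted output.
Test 3 (P=1, Q=0, R=0, S=1): fault-free g0=1, g1=0, g2=1, g3=0, g4=0, g5=0, g6=0 → 0; observed 0. Eliminates g2 stuck-at-0, g2 inverted output.
Only g4 stuck-at-0 is consistent with every test.

g4 stuck-at-0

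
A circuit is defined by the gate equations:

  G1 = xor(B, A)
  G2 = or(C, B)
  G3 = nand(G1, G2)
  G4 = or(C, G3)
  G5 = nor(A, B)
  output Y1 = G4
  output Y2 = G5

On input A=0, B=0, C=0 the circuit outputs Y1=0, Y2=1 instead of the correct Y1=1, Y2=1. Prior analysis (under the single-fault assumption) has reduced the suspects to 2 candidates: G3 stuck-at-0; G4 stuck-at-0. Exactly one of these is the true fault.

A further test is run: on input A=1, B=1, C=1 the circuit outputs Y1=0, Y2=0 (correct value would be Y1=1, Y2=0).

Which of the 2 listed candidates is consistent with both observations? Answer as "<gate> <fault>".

G4 stuck-at-0

Evaluate each candidate on input A=1, B=1, C=1:
  G3 stuck-at-0: G1=0, G2=1, G3=0 [stuck-at-0], G4=1, G5=0 → Y1=1, Y2=0 — eliminated
  G4 stuck-at-0: G1=0, G2=1, G3=1, G4=0 [stuck-at-0], G5=0 → Y1=0, Y2=0 — matches
Only G4 stuck-at-0 reproduces the observed Y1=0, Y2=0.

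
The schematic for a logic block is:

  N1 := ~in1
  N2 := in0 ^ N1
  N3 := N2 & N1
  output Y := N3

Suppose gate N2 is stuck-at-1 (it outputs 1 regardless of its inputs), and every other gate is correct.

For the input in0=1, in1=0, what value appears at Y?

Propagate with N2 forced: N1=1, N2=1 [stuck-at-1], N3=1.
So Y = 1. (Without the fault it would be 0.)

1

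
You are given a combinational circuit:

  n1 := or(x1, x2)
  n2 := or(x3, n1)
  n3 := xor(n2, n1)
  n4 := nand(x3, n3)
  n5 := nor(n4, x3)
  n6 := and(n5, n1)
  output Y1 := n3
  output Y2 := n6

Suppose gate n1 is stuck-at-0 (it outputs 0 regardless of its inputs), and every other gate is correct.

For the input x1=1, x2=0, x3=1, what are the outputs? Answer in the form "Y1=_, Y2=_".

Propagate with n1 forced: n1=0 [stuck-at-0], n2=1, n3=1, n4=0, n5=0, n6=0.
So the outputs are Y1=1, Y2=0. (Without the fault they would be Y1=0, Y2=0.)

Y1=1, Y2=0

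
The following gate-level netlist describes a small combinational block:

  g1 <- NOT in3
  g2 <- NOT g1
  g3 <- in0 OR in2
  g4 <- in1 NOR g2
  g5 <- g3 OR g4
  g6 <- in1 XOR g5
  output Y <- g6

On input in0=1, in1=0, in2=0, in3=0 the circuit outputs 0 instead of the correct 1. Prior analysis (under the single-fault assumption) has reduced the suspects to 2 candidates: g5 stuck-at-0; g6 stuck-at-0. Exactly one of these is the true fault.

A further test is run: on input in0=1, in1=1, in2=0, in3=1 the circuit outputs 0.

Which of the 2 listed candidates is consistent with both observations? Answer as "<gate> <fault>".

g6 stuck-at-0

Evaluate each candidate on input in0=1, in1=1, in2=0, in3=1:
  g5 stuck-at-0: g1=0, g2=1, g3=1, g4=0, g5=0 [stuck-at-0], g6=1 → 1 — eliminated
  g6 stuck-at-0: g1=0, g2=1, g3=1, g4=0, g5=1, g6=0 [stuck-at-0] → 0 — matches
Only g6 stuck-at-0 reproduces the observed 0.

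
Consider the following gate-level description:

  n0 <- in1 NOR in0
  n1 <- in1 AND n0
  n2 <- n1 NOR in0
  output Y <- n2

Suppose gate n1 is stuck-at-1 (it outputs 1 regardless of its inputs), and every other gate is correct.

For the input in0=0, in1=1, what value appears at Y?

Propagate with n1 forced: n0=0, n1=1 [stuck-at-1], n2=0.
So Y = 0. (Without the fault it would be 1.)

0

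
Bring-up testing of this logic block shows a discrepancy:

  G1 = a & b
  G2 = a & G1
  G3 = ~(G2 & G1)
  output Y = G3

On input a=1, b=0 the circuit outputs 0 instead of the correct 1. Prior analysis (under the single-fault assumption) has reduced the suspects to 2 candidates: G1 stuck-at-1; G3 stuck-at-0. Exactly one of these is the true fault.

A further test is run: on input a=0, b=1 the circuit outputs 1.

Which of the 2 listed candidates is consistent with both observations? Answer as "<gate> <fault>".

Evaluate each candidate on input a=0, b=1:
  G1 stuck-at-1: G1=1 [stuck-at-1], G2=0, G3=1 → 1 — matches
  G3 stuck-at-0: G1=0, G2=0, G3=0 [stuck-at-0] → 0 — eliminated
Only G1 stuck-at-1 reproduces the observed 1.

G1 stuck-at-1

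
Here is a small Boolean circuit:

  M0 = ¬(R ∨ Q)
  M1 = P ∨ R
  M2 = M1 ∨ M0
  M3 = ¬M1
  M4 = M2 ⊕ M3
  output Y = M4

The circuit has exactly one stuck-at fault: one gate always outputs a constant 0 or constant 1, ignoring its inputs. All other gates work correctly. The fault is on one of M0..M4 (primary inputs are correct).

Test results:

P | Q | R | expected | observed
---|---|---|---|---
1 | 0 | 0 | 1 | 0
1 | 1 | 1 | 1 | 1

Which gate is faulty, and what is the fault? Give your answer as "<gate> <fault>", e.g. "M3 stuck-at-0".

Fault-free values for test 1 (P=1, Q=0, R=0): M0=1, M1=1, M2=1, M3=0, M4=1, giving Y=1. Observed 0.
Test 1: faults giving observed 0 are {M1 stuck-at-0, M2 stuck-at-0, M3 stuck-at-1, M4 stuck-at-0}.
Test 2 (P=1, Q=1, R=1): fault-free M0=0, M1=1, M2=1, M3=0, M4=1 → 1; observed 1. Eliminates M2 stuck-at-0, M3 stuck-at-1, M4 stuck-at-0.
Only M1 stuck-at-0 is consistent with every test.

M1 stuck-at-0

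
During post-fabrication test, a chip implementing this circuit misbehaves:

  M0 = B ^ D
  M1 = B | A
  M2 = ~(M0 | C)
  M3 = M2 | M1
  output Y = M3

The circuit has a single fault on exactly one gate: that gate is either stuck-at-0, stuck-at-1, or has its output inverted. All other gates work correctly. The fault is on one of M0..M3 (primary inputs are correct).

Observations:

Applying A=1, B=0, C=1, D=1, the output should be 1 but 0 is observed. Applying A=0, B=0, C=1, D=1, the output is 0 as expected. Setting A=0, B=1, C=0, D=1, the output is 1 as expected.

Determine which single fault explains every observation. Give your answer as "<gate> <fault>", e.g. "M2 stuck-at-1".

Fault-free values for test 1 (A=1, B=0, C=1, D=1): M0=1, M1=1, M2=0, M3=1, giving Y=1. Observed 0.
Test 1: faults giving observed 0 are {M1 stuck-at-0, M1 inverted output, M3 stuck-at-0, M3 inverted output}.
Test 2 (A=0, B=0, C=1, D=1): fault-free M0=1, M1=0, M2=0, M3=0 → 0; observed 0. Eliminates M1 inverted output, M3 inverted output.
Test 3 (A=0, B=1, C=0, D=1): fault-free M0=0, M1=1, M2=1, M3=1 → 1; observed 1. Eliminates M3 stuck-at-0.
Only M1 stuck-at-0 is consistent with every test.

M1 stuck-at-0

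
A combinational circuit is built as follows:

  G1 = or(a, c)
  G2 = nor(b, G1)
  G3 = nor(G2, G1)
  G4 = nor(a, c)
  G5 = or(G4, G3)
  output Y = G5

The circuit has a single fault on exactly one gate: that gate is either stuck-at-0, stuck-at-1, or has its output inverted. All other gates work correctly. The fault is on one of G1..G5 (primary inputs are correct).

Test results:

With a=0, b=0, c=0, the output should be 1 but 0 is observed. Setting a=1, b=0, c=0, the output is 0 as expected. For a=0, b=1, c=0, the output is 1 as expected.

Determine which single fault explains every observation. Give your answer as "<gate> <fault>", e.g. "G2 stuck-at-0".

G4 stuck-at-0

Fault-free values for test 1 (a=0, b=0, c=0): G1=0, G2=1, G3=0, G4=1, G5=1, giving Y=1. Observed 0.
Test 1: faults giving observed 0 are {G4 stuck-at-0, G4 inverted output, G5 stuck-at-0, G5 inverted output}.
Test 2 (a=1, b=0, c=0): fault-free G1=1, G2=0, G3=0, G4=0, G5=0 → 0; observed 0. Eliminates G4 inverted output, G5 inverted output.
Test 3 (a=0, b=1, c=0): fault-free G1=0, G2=0, G3=1, G4=1, G5=1 → 1; observed 1. Eliminates G5 stuck-at-0.
Only G4 stuck-at-0 is consistent with every test.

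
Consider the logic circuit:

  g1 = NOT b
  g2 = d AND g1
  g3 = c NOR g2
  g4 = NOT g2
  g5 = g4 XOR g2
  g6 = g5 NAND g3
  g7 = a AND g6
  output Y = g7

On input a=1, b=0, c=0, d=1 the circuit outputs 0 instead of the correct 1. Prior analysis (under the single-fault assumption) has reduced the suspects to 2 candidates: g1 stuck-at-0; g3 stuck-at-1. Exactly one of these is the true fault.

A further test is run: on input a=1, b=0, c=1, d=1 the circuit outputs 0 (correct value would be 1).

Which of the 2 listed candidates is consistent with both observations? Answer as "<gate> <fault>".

Evaluate each candidate on input a=1, b=0, c=1, d=1:
  g1 stuck-at-0: g1=0 [stuck-at-0], g2=0, g3=0, g4=1, g5=1, g6=1, g7=1 → 1 — eliminated
  g3 stuck-at-1: g1=1, g2=1, g3=1 [stuck-at-1], g4=0, g5=1, g6=0, g7=0 → 0 — matches
Only g3 stuck-at-1 reproduces the observed 0.

g3 stuck-at-1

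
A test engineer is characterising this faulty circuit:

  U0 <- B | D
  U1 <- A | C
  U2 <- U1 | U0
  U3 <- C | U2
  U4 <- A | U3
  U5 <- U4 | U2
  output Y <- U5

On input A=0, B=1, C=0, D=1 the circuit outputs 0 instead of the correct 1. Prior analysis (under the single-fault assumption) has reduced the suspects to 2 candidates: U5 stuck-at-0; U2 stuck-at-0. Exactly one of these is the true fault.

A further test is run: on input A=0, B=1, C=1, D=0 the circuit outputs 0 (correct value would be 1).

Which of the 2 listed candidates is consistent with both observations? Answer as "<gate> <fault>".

U5 stuck-at-0

Evaluate each candidate on input A=0, B=1, C=1, D=0:
  U5 stuck-at-0: U0=1, U1=1, U2=1, U3=1, U4=1, U5=0 [stuck-at-0] → 0 — matches
  U2 stuck-at-0: U0=1, U1=1, U2=0 [stuck-at-0], U3=1, U4=1, U5=1 → 1 — eliminated
Only U5 stuck-at-0 reproduces the observed 0.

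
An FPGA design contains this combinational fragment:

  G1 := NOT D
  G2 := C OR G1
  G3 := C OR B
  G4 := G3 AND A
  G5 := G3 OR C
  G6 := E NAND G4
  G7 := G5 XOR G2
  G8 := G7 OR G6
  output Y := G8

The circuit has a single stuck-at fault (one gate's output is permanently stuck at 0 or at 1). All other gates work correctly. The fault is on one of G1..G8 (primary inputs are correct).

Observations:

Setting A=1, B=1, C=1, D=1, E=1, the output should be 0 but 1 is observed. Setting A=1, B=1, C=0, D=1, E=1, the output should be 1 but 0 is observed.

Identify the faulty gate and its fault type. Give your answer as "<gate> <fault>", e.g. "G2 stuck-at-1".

Fault-free values for test 1 (A=1, B=1, C=1, D=1, E=1): G1=0, G2=1, G3=1, G4=1, G5=1, G6=0, G7=0, G8=0, giving Y=0. Observed 1.
Test 1: faults giving observed 1 are {G2 stuck-at-0, G3 stuck-at-0, G4 stuck-at-0, G5 stuck-at-0, G6 stuck-at-1, G7 stuck-at-1, G8 stuck-at-1}.
Test 2 (A=1, B=1, C=0, D=1, E=1): fault-free G1=0, G2=0, G3=1, G4=1, G5=1, G6=0, G7=1, G8=1 → 1; observed 0. Eliminates G2 stuck-at-0, G3 stuck-at-0, G4 stuck-at-0, G6 stuck-at-1, G7 stuck-at-1, G8 stuck-at-1.
Only G5 stuck-at-0 is consistent with every test.

G5 stuck-at-0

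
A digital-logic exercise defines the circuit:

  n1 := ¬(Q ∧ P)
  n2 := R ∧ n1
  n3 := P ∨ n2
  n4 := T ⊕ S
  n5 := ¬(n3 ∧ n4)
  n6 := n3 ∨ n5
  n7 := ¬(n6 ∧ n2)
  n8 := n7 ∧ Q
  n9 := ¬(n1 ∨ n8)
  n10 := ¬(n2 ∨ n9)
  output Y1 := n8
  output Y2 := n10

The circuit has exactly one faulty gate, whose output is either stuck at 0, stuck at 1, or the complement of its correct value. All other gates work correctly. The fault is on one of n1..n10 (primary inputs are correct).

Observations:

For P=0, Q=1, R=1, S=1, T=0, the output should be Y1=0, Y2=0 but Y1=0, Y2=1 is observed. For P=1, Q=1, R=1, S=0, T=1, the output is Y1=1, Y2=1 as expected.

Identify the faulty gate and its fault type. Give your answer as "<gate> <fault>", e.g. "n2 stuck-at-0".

n10 stuck-at-1

Fault-free values for test 1 (P=0, Q=1, R=1, S=1, T=0): n1=1, n2=1, n3=1, n4=1, n5=0, n6=1, n7=0, n8=0, n9=0, n10=0, giving Y1=0, Y2=0. Observed Y1=0, Y2=1.
Test 1: faults giving observed Y1=0, Y2=1 are {n10 stuck-at-1, n10 inverted output}.
Test 2 (P=1, Q=1, R=1, S=0, T=1): fault-free n1=0, n2=0, n3=1, n4=1, n5=0, n6=1, n7=1, n8=1, n9=0, n10=1 → Y1=1, Y2=1; observed Y1=1, Y2=1. Eliminates n10 inverted output.
Only n10 stuck-at-1 is consistent with every test.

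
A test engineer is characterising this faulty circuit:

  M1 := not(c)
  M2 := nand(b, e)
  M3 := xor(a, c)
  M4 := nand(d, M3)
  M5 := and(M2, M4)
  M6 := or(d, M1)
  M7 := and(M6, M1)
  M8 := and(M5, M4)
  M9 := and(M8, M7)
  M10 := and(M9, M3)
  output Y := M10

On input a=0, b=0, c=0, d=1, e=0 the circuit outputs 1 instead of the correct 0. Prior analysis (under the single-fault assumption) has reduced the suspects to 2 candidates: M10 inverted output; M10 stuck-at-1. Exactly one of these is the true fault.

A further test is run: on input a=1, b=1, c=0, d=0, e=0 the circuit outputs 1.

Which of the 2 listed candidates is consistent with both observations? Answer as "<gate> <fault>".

Evaluate each candidate on input a=1, b=1, c=0, d=0, e=0:
  M10 inverted output: M1=1, M2=1, M3=1, M4=1, M5=1, M6=1, M7=1, M8=1, M9=1, M10=0 [inverted output] → 0 — eliminated
  M10 stuck-at-1: M1=1, M2=1, M3=1, M4=1, M5=1, M6=1, M7=1, M8=1, M9=1, M10=1 [stuck-at-1] → 1 — matches
Only M10 stuck-at-1 reproduces the observed 1.

M10 stuck-at-1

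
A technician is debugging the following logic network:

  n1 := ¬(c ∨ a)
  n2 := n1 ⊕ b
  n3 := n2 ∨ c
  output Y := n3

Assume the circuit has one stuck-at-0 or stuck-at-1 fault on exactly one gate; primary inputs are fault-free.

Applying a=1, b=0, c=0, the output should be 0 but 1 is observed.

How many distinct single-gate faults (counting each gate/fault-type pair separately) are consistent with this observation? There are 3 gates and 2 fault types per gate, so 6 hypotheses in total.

3

Fault-free: n1=0, n2=0, n3=0 → 0. Observed 1.
  n1 stuck-at-0: output 0 ✗
  n1 stuck-at-1: output 1 ✓
  n2 stuck-at-0: output 0 ✗
  n2 stuck-at-1: output 1 ✓
  n3 stuck-at-0: output 0 ✗
  n3 stuck-at-1: output 1 ✓
Consistent faults: {n1 stuck-at-1, n2 stuck-at-1, n3 stuck-at-1} — 3 in all.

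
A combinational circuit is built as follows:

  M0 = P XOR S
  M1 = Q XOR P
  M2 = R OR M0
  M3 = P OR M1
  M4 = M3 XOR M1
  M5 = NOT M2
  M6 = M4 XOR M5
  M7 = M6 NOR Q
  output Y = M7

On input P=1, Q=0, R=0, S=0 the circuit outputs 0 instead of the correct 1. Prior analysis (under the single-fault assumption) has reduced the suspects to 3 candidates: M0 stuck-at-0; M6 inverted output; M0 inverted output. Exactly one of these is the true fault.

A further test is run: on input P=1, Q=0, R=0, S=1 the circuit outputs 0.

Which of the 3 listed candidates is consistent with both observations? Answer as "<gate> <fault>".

Evaluate each candidate on input P=1, Q=0, R=0, S=1:
  M0 stuck-at-0: M0=0 [stuck-at-0], M1=1, M2=0, M3=1, M4=0, M5=1, M6=1, M7=0 → 0 — matches
  M6 inverted output: M0=0, M1=1, M2=0, M3=1, M4=0, M5=1, M6=0 [inverted output], M7=1 → 1 — eliminated
  M0 inverted output: M0=1 [inverted output], M1=1, M2=1, M3=1, M4=0, M5=0, M6=0, M7=1 → 1 — eliminated
Only M0 stuck-at-0 reproduces the observed 0.

M0 stuck-at-0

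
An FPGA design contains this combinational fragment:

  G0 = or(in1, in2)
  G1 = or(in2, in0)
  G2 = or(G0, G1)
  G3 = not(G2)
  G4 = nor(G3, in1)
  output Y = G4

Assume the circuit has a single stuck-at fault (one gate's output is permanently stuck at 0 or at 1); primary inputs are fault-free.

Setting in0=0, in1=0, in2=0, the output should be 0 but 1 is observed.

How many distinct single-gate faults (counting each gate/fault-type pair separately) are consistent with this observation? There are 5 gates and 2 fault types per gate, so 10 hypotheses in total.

5

Fault-free: G0=0, G1=0, G2=0, G3=1, G4=0 → 0. Observed 1.
  G0 stuck-at-0: output 0 ✗
  G0 stuck-at-1: output 1 ✓
  G1 stuck-at-0: output 0 ✗
  G1 stuck-at-1: output 1 ✓
  G2 stuck-at-0: output 0 ✗
  G2 stuck-at-1: output 1 ✓
  G3 stuck-at-0: output 1 ✓
  G3 stuck-at-1: output 0 ✗
  G4 stuck-at-0: output 0 ✗
  G4 stuck-at-1: output 1 ✓
Consistent faults: {G0 stuck-at-1, G1 stuck-at-1, G2 stuck-at-1, G3 stuck-at-0, G4 stuck-at-1} — 5 in all.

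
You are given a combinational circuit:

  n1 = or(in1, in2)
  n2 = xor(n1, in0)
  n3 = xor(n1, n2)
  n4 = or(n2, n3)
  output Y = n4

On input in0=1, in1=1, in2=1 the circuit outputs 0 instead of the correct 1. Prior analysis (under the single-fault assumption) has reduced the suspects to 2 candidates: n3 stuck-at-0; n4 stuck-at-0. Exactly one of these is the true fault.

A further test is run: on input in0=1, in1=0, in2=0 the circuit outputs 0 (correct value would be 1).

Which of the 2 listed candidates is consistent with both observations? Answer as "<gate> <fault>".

n4 stuck-at-0

Evaluate each candidate on input in0=1, in1=0, in2=0:
  n3 stuck-at-0: n1=0, n2=1, n3=0 [stuck-at-0], n4=1 → 1 — eliminated
  n4 stuck-at-0: n1=0, n2=1, n3=1, n4=0 [stuck-at-0] → 0 — matches
Only n4 stuck-at-0 reproduces the observed 0.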